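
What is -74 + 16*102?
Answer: 1558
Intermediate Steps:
-74 + 16*102 = -74 + 1632 = 1558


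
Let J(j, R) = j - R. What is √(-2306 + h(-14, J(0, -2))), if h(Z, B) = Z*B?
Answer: I*√2334 ≈ 48.311*I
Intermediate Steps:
h(Z, B) = B*Z
√(-2306 + h(-14, J(0, -2))) = √(-2306 + (0 - 1*(-2))*(-14)) = √(-2306 + (0 + 2)*(-14)) = √(-2306 + 2*(-14)) = √(-2306 - 28) = √(-2334) = I*√2334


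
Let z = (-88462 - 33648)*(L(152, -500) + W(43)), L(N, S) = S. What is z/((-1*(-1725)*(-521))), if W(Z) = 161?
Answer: -2759686/59915 ≈ -46.060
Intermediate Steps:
z = 41395290 (z = (-88462 - 33648)*(-500 + 161) = -122110*(-339) = 41395290)
z/((-1*(-1725)*(-521))) = 41395290/((-1*(-1725)*(-521))) = 41395290/((1725*(-521))) = 41395290/(-898725) = 41395290*(-1/898725) = -2759686/59915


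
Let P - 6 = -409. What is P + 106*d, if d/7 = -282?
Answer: -209647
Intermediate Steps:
d = -1974 (d = 7*(-282) = -1974)
P = -403 (P = 6 - 409 = -403)
P + 106*d = -403 + 106*(-1974) = -403 - 209244 = -209647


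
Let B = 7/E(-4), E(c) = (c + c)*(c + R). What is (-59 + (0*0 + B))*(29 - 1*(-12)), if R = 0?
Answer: -77121/32 ≈ -2410.0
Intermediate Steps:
E(c) = 2*c² (E(c) = (c + c)*(c + 0) = (2*c)*c = 2*c²)
B = 7/32 (B = 7/((2*(-4)²)) = 7/((2*16)) = 7/32 ≈ 0.21875)
(-59 + (0*0 + B))*(29 - 1*(-12)) = (-59 + (0*0 + 7/32))*(29 - 1*(-12)) = (-59 + (0 + 7/32))*(29 + 12) = (-59 + 7/32)*41 = -1881/32*41 = -77121/32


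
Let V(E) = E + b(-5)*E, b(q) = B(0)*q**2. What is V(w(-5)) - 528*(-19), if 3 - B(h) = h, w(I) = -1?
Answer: 9956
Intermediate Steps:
B(h) = 3 - h
b(q) = 3*q**2 (b(q) = (3 - 1*0)*q**2 = (3 + 0)*q**2 = 3*q**2)
V(E) = 76*E (V(E) = E + (3*(-5)**2)*E = E + (3*25)*E = E + 75*E = 76*E)
V(w(-5)) - 528*(-19) = 76*(-1) - 528*(-19) = -76 - 132*(-76) = -76 + 10032 = 9956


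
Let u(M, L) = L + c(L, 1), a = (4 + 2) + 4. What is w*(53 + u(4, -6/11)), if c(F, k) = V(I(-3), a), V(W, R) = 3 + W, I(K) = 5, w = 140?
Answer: 93100/11 ≈ 8463.6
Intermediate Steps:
a = 10 (a = 6 + 4 = 10)
c(F, k) = 8 (c(F, k) = 3 + 5 = 8)
u(M, L) = 8 + L (u(M, L) = L + 8 = 8 + L)
w*(53 + u(4, -6/11)) = 140*(53 + (8 - 6/11)) = 140*(53 + 82/11) = 140*(665/11) = 93100/11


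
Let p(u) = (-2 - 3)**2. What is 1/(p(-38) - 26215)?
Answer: -1/26190 ≈ -3.8183e-5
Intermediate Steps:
p(u) = 25 (p(u) = (-5)**2 = 25)
1/(p(-38) - 26215) = 1/(25 - 26215) = 1/(-26190) = -1/26190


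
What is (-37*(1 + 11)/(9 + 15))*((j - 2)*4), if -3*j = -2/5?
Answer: 2072/15 ≈ 138.13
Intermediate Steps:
j = 2/15 (j = -(-2)/(3*5) = -⅓*(-⅖) = 2/15 ≈ 0.13333)
(-37*(1 + 11)/(9 + 15))*((j - 2)*4) = (-37*(1 + 11)/(9 + 15))*((2/15 - 2)*4) = (-444/24)*(-28/15*4) = -444/24*(-112/15) = -37*½*(-112/15) = -37/2*(-112/15) = 2072/15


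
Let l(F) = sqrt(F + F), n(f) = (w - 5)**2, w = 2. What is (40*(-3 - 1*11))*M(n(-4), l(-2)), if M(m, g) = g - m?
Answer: 5040 - 1120*I ≈ 5040.0 - 1120.0*I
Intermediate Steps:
n(f) = 9 (n(f) = (2 - 5)**2 = (-3)**2 = 9)
l(F) = sqrt(2)*sqrt(F) (l(F) = sqrt(2*F) = sqrt(2)*sqrt(F))
(40*(-3 - 1*11))*M(n(-4), l(-2)) = (40*(-3 - 1*11))*(sqrt(2)*sqrt(-2) - 1*9) = (40*(-3 - 11))*(sqrt(2)*(I*sqrt(2)) - 9) = (40*(-14))*(2*I - 9) = -560*(-9 + 2*I) = 5040 - 1120*I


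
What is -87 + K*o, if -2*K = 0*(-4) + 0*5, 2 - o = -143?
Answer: -87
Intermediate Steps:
o = 145 (o = 2 - 1*(-143) = 2 + 143 = 145)
K = 0 (K = -(0*(-4) + 0*5)/2 = -(0 + 0)/2 = -½*0 = 0)
-87 + K*o = -87 + 0*145 = -87 + 0 = -87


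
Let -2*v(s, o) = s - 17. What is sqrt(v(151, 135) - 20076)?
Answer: I*sqrt(20143) ≈ 141.93*I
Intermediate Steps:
v(s, o) = 17/2 - s/2 (v(s, o) = -(s - 17)/2 = -(-17 + s)/2 = 17/2 - s/2)
sqrt(v(151, 135) - 20076) = sqrt((17/2 - 1/2*151) - 20076) = sqrt((17/2 - 151/2) - 20076) = sqrt(-67 - 20076) = sqrt(-20143) = I*sqrt(20143)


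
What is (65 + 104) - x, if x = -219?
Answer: 388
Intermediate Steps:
(65 + 104) - x = (65 + 104) - 1*(-219) = 169 + 219 = 388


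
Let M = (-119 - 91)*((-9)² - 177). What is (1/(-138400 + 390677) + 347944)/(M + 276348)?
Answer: 87778268489/74802148716 ≈ 1.1735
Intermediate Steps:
M = 20160 (M = -210*(81 - 177) = -210*(-96) = 20160)
(1/(-138400 + 390677) + 347944)/(M + 276348) = (1/(-138400 + 390677) + 347944)/(20160 + 276348) = (1/252277 + 347944)/296508 = (1/252277 + 347944)*(1/296508) = (87778268489/252277)*(1/296508) = 87778268489/74802148716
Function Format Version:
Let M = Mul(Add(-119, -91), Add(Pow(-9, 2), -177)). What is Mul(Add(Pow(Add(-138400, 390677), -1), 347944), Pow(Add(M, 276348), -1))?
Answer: Rational(87778268489, 74802148716) ≈ 1.1735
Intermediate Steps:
M = 20160 (M = Mul(-210, Add(81, -177)) = Mul(-210, -96) = 20160)
Mul(Add(Pow(Add(-138400, 390677), -1), 347944), Pow(Add(M, 276348), -1)) = Mul(Add(Pow(Add(-138400, 390677), -1), 347944), Pow(Add(20160, 276348), -1)) = Mul(Add(Pow(252277, -1), 347944), Pow(296508, -1)) = Mul(Add(Rational(1, 252277), 347944), Rational(1, 296508)) = Mul(Rational(87778268489, 252277), Rational(1, 296508)) = Rational(87778268489, 74802148716)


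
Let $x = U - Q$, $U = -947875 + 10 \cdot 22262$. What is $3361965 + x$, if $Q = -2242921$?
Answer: $4879631$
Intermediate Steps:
$U = -725255$ ($U = -947875 + 222620 = -725255$)
$x = 1517666$ ($x = -725255 - -2242921 = -725255 + 2242921 = 1517666$)
$3361965 + x = 3361965 + 1517666 = 4879631$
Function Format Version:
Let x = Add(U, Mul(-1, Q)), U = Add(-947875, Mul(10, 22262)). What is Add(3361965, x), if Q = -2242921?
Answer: 4879631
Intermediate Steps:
U = -725255 (U = Add(-947875, 222620) = -725255)
x = 1517666 (x = Add(-725255, Mul(-1, -2242921)) = Add(-725255, 2242921) = 1517666)
Add(3361965, x) = Add(3361965, 1517666) = 4879631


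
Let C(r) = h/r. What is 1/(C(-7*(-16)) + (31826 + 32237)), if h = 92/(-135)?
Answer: 3780/242158117 ≈ 1.5610e-5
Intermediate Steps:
h = -92/135 (h = 92*(-1/135) = -92/135 ≈ -0.68148)
C(r) = -92/(135*r)
1/(C(-7*(-16)) + (31826 + 32237)) = 1/(-92/(135*((-7*(-16)))) + (31826 + 32237)) = 1/(-92/135/112 + 64063) = 1/(-92/135*1/112 + 64063) = 1/(-23/3780 + 64063) = 1/(242158117/3780) = 3780/242158117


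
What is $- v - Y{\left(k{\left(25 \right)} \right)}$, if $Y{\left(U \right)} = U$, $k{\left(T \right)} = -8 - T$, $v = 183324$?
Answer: $-183291$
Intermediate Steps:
$- v - Y{\left(k{\left(25 \right)} \right)} = \left(-1\right) 183324 - \left(-8 - 25\right) = -183324 - \left(-8 - 25\right) = -183324 - -33 = -183324 + 33 = -183291$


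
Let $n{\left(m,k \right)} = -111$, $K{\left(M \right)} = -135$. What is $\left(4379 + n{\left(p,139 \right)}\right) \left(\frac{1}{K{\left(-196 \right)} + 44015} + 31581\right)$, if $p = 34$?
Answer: $\frac{1478621157827}{10970} \approx 1.3479 \cdot 10^{8}$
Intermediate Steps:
$\left(4379 + n{\left(p,139 \right)}\right) \left(\frac{1}{K{\left(-196 \right)} + 44015} + 31581\right) = \left(4379 - 111\right) \left(\frac{1}{-135 + 44015} + 31581\right) = 4268 \left(\frac{1}{43880} + 31581\right) = 4268 \cdot \frac{1385774281}{43880} = \frac{1478621157827}{10970}$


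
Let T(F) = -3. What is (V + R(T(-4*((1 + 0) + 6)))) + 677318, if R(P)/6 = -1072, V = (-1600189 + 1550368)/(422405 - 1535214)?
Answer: 746568028595/1112809 ≈ 6.7089e+5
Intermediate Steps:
V = 49821/1112809 (V = -49821/(-1112809) = -49821*(-1/1112809) = 49821/1112809 ≈ 0.044770)
R(P) = -6432 (R(P) = 6*(-1072) = -6432)
(V + R(T(-4*((1 + 0) + 6)))) + 677318 = (49821/1112809 - 6432) + 677318 = -7157537667/1112809 + 677318 = 746568028595/1112809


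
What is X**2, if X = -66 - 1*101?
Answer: 27889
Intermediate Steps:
X = -167 (X = -66 - 101 = -167)
X**2 = (-167)**2 = 27889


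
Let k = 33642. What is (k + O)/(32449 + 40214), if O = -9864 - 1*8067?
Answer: 5237/24221 ≈ 0.21622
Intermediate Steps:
O = -17931 (O = -9864 - 8067 = -17931)
(k + O)/(32449 + 40214) = (33642 - 17931)/(32449 + 40214) = 15711/72663 = 15711*(1/72663) = 5237/24221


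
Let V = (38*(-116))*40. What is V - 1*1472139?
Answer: -1648459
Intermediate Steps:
V = -176320 (V = -4408*40 = -176320)
V - 1*1472139 = -176320 - 1*1472139 = -176320 - 1472139 = -1648459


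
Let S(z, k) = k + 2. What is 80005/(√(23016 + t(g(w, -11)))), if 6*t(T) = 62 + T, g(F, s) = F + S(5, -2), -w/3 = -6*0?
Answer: 80005*√207237/69079 ≈ 527.24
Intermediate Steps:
S(z, k) = 2 + k
w = 0 (w = -(-18)*0 = -3*0 = 0)
g(F, s) = F (g(F, s) = F + (2 - 2) = F + 0 = F)
t(T) = 31/3 + T/6 (t(T) = (62 + T)/6 = 31/3 + T/6)
80005/(√(23016 + t(g(w, -11)))) = 80005/(√(23016 + (31/3 + (⅙)*0))) = 80005/(√(23016 + (31/3 + 0))) = 80005/(√(23016 + 31/3)) = 80005/(√(69079/3)) = 80005/((√207237/3)) = 80005*(√207237/69079) = 80005*√207237/69079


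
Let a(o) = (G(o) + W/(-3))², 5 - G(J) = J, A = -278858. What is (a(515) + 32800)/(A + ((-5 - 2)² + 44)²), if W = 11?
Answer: -2669881/2431881 ≈ -1.0979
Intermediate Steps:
G(J) = 5 - J
a(o) = (4/3 - o)² (a(o) = ((5 - o) + 11/(-3))² = ((5 - o) + 11*(-⅓))² = ((5 - o) - 11/3)² = (4/3 - o)²)
(a(515) + 32800)/(A + ((-5 - 2)² + 44)²) = ((4 - 3*515)²/9 + 32800)/(-278858 + ((-5 - 2)² + 44)²) = ((4 - 1545)²/9 + 32800)/(-278858 + ((-7)² + 44)²) = ((⅑)*(-1541)² + 32800)/(-278858 + (49 + 44)²) = ((⅑)*2374681 + 32800)/(-278858 + 93²) = (2374681/9 + 32800)/(-278858 + 8649) = (2669881/9)/(-270209) = (2669881/9)*(-1/270209) = -2669881/2431881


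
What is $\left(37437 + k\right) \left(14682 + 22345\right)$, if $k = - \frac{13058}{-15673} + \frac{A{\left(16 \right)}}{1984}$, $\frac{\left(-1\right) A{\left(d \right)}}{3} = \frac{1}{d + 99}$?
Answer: $\frac{4957022294307958367}{3575951680} \approx 1.3862 \cdot 10^{9}$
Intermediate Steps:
$A{\left(d \right)} = - \frac{3}{99 + d}$ ($A{\left(d \right)} = - \frac{3}{d + 99} = - \frac{3}{99 + d}$)
$k = \frac{2979266261}{3575951680}$ ($k = - \frac{13058}{-15673} + \frac{\left(-3\right) \frac{1}{99 + 16}}{1984} = \left(-13058\right) \left(- \frac{1}{15673}\right) + - \frac{3}{115} \cdot \frac{1}{1984} = \frac{13058}{15673} + \left(-3\right) \frac{1}{115} \cdot \frac{1}{1984} = \frac{13058}{15673} - \frac{3}{228160} = \frac{2979266261}{3575951680} \approx 0.83314$)
$\left(37437 + k\right) \left(14682 + 22345\right) = \left(37437 + \frac{2979266261}{3575951680}\right) \left(14682 + 22345\right) = \frac{133875882310421}{3575951680} \cdot 37027 = \frac{4957022294307958367}{3575951680}$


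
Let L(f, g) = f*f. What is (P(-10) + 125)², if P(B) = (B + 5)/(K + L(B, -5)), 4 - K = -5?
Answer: 185504400/11881 ≈ 15614.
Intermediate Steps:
K = 9 (K = 4 - 1*(-5) = 4 + 5 = 9)
L(f, g) = f²
P(B) = (5 + B)/(9 + B²) (P(B) = (B + 5)/(9 + B²) = (5 + B)/(9 + B²))
(P(-10) + 125)² = ((5 - 10)/(9 + (-10)²) + 125)² = (-5/(9 + 100) + 125)² = (-5/109 + 125)² = (13620/109)² = 185504400/11881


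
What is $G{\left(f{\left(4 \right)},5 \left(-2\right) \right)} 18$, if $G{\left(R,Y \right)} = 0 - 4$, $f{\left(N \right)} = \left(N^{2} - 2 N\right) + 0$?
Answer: $-72$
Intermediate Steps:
$f{\left(N \right)} = N^{2} - 2 N$
$G{\left(R,Y \right)} = -4$
$G{\left(f{\left(4 \right)},5 \left(-2\right) \right)} 18 = \left(-4\right) 18 = -72$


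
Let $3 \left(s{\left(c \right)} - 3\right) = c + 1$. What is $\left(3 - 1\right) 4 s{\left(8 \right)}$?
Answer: $48$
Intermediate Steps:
$s{\left(c \right)} = \frac{10}{3} + \frac{c}{3}$ ($s{\left(c \right)} = 3 + \frac{c + 1}{3} = 3 + \frac{1 + c}{3} = 3 + \left(\frac{1}{3} + \frac{c}{3}\right) = \frac{10}{3} + \frac{c}{3}$)
$\left(3 - 1\right) 4 s{\left(8 \right)} = \left(3 - 1\right) 4 \left(\frac{10}{3} + \frac{1}{3} \cdot 8\right) = 2 \cdot 4 \left(\frac{10}{3} + \frac{8}{3}\right) = 8 \cdot 6 = 48$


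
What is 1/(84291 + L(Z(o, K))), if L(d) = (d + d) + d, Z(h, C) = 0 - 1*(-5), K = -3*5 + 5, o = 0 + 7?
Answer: 1/84306 ≈ 1.1862e-5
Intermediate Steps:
o = 7
K = -10 (K = -15 + 5 = -10)
Z(h, C) = 5 (Z(h, C) = 0 + 5 = 5)
L(d) = 3*d (L(d) = 2*d + d = 3*d)
1/(84291 + L(Z(o, K))) = 1/(84291 + 3*5) = 1/(84291 + 15) = 1/84306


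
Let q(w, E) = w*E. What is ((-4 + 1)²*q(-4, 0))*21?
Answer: 0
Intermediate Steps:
q(w, E) = E*w
((-4 + 1)²*q(-4, 0))*21 = ((-4 + 1)²*(0*(-4)))*21 = ((-3)²*0)*21 = (9*0)*21 = 0*21 = 0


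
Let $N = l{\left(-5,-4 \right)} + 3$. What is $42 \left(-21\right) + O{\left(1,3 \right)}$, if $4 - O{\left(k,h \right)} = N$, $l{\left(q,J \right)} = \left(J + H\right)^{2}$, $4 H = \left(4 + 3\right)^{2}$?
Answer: $- \frac{15185}{16} \approx -949.06$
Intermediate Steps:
$H = \frac{49}{4}$ ($H = \frac{\left(4 + 3\right)^{2}}{4} = \frac{7^{2}}{4} = \frac{1}{4} \cdot 49 = \frac{49}{4} \approx 12.25$)
$l{\left(q,J \right)} = \left(\frac{49}{4} + J\right)^{2}$ ($l{\left(q,J \right)} = \left(J + \frac{49}{4}\right)^{2} = \left(\frac{49}{4} + J\right)^{2}$)
$N = \frac{1137}{16}$ ($N = \frac{\left(49 + 4 \left(-4\right)\right)^{2}}{16} + 3 = \frac{\left(49 - 16\right)^{2}}{16} + 3 = \frac{33^{2}}{16} + 3 = \frac{1}{16} \cdot 1089 + 3 = \frac{1089}{16} + 3 = \frac{1137}{16} \approx 71.063$)
$O{\left(k,h \right)} = - \frac{1073}{16}$ ($O{\left(k,h \right)} = 4 - \frac{1137}{16} = - \frac{1073}{16}$)
$42 \left(-21\right) + O{\left(1,3 \right)} = 42 \left(-21\right) - \frac{1073}{16} = -882 - \frac{1073}{16} = - \frac{15185}{16}$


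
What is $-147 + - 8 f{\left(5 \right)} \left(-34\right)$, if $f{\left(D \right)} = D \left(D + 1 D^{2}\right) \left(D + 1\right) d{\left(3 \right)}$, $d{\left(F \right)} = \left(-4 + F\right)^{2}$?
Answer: $244653$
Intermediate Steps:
$f{\left(D \right)} = D \left(1 + D\right) \left(D + D^{2}\right)$ ($f{\left(D \right)} = D \left(D + 1 D^{2}\right) \left(D + 1\right) \left(-4 + 3\right)^{2} = D \left(D + D^{2}\right) \left(1 + D\right) \left(-1\right)^{2} = D \left(1 + D\right) \left(D + D^{2}\right) 1 = D \left(1 + D\right) \left(D + D^{2}\right)$)
$-147 + - 8 f{\left(5 \right)} \left(-34\right) = -147 + - 8 \cdot 5^{2} \left(1 + 5^{2} + 2 \cdot 5\right) \left(-34\right) = -147 + - 8 \cdot 25 \left(1 + 25 + 10\right) \left(-34\right) = -147 + - 8 \cdot 25 \cdot 36 \left(-34\right) = -147 + \left(-8\right) 900 \left(-34\right) = -147 - -244800 = -147 + 244800 = 244653$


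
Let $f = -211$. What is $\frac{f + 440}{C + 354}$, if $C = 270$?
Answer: $\frac{229}{624} \approx 0.36699$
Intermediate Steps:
$\frac{f + 440}{C + 354} = \frac{-211 + 440}{270 + 354} = \frac{229}{624}$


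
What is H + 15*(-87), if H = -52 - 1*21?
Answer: -1378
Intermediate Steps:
H = -73 (H = -52 - 21 = -73)
H + 15*(-87) = -73 + 15*(-87) = -73 - 1305 = -1378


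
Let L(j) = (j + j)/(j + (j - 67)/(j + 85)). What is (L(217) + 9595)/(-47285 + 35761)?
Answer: -78796131/94617802 ≈ -0.83278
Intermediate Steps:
L(j) = 2*j/(j + (-67 + j)/(85 + j)) (L(j) = (2*j)/(j + (-67 + j)/(85 + j)) = 2*j/(j + (-67 + j)/(85 + j)))
(L(217) + 9595)/(-47285 + 35761) = (2*217*(85 + 217)/(-67 + 217² + 86*217) + 9595)/(-47285 + 35761) = (2*217*302/(-67 + 47089 + 18662) + 9595)/(-11524) = (2*217*302/65684 + 9595)*(-1/11524) = (2*217*(1/65684)*302 + 9595)*(-1/11524) = (32767/16421 + 9595)*(-1/11524) = (157592262/16421)*(-1/11524) = -78796131/94617802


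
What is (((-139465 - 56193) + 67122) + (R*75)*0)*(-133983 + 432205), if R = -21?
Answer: -38332262992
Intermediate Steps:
(((-139465 - 56193) + 67122) + (R*75)*0)*(-133983 + 432205) = (((-139465 - 56193) + 67122) - 21*75*0)*(-133983 + 432205) = ((-195658 + 67122) - 1575*0)*298222 = (-128536 + 0)*298222 = -128536*298222 = -38332262992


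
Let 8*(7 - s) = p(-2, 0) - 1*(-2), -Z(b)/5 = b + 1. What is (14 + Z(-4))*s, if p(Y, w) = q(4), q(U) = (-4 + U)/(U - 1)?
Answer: 783/4 ≈ 195.75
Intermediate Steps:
Z(b) = -5 - 5*b (Z(b) = -5*(b + 1) = -5*(1 + b) = -5 - 5*b)
q(U) = (-4 + U)/(-1 + U)
p(Y, w) = 0 (p(Y, w) = (-4 + 4)/(-1 + 4) = 0/3 = (⅓)*0 = 0)
s = 27/4 (s = 7 - (0 - 1*(-2))/8 = 7 - (0 + 2)/8 = 7 - ⅛*2 = 7 - ¼ = 27/4 ≈ 6.7500)
(14 + Z(-4))*s = (14 + (-5 - 5*(-4)))*(27/4) = (14 + (-5 + 20))*(27/4) = (14 + 15)*(27/4) = 29*(27/4) = 783/4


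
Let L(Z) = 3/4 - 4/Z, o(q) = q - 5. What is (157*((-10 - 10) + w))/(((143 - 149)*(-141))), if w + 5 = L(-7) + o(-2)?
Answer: -134863/23688 ≈ -5.6933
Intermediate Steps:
o(q) = -5 + q
L(Z) = 3/4 - 4/Z (L(Z) = 3*(1/4) - 4/Z = 3/4 - 4/Z)
w = -299/28 (w = -5 + ((3/4 - 4/(-7)) + (-5 - 2)) = -5 + ((3/4 - 4*(-1/7)) - 7) = -5 + ((3/4 + 4/7) - 7) = -5 + (37/28 - 7) = -5 - 159/28 = -299/28 ≈ -10.679)
(157*((-10 - 10) + w))/(((143 - 149)*(-141))) = (157*((-10 - 10) - 299/28))/(((143 - 149)*(-141))) = (157*(-20 - 299/28))/((-6*(-141))) = (157*(-859/28))/846 = -134863/28*1/846 = -134863/23688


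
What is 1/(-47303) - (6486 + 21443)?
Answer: -1321125488/47303 ≈ -27929.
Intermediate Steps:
1/(-47303) - (6486 + 21443) = -1/47303 - 1*27929 = -1/47303 - 27929 = -1321125488/47303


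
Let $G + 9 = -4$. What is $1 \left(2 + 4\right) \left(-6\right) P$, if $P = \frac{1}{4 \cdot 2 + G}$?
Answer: $\frac{36}{5} \approx 7.2$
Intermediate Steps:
$G = -13$ ($G = -9 - 4 = -13$)
$P = - \frac{1}{5}$ ($P = \frac{1}{4 \cdot 2 - 13} = \frac{1}{8 - 13} = \frac{1}{-5} = - \frac{1}{5} \approx -0.2$)
$1 \left(2 + 4\right) \left(-6\right) P = 1 \left(2 + 4\right) \left(-6\right) \left(- \frac{1}{5}\right) = 1 \cdot 6 \left(-6\right) \left(- \frac{1}{5}\right) = 6 \left(-6\right) \left(- \frac{1}{5}\right) = \left(-36\right) \left(- \frac{1}{5}\right) = \frac{36}{5}$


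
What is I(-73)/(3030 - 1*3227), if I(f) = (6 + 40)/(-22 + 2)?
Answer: 23/1970 ≈ 0.011675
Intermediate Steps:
I(f) = -23/10 (I(f) = 46/(-20) = 46*(-1/20) = -23/10)
I(-73)/(3030 - 1*3227) = -23/(10*(3030 - 1*3227)) = -23/(10*(3030 - 3227)) = -23/10/(-197) = -23/10*(-1/197) = 23/1970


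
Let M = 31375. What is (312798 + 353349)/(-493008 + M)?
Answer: -666147/461633 ≈ -1.4430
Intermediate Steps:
(312798 + 353349)/(-493008 + M) = (312798 + 353349)/(-493008 + 31375) = 666147/(-461633) = 666147*(-1/461633) = -666147/461633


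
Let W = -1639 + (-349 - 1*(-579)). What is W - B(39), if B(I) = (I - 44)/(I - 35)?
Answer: -5631/4 ≈ -1407.8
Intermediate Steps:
B(I) = (-44 + I)/(-35 + I)
W = -1409 (W = -1639 + (-349 + 579) = -1639 + 230 = -1409)
W - B(39) = -1409 - (-44 + 39)/(-35 + 39) = -1409 - (-5)/4 = -1409 - 1*(-5/4) = -1409 + 5/4 = -5631/4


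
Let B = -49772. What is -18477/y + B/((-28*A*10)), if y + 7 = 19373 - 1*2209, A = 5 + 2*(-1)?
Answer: 9981161/171570 ≈ 58.175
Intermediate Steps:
A = 3 (A = 5 - 2 = 3)
y = 17157 (y = -7 + (19373 - 1*2209) = -7 + (19373 - 2209) = -7 + 17164 = 17157)
-18477/y + B/((-28*A*10)) = -18477/17157 - 49772/(-28*3*10) = -18477*1/17157 - 49772/((-84*10)) = -6159/5719 - 49772/(-840) = -6159/5719 - 49772*(-1/840) = -6159/5719 + 12443/210 = 9981161/171570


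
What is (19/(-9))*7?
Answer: -133/9 ≈ -14.778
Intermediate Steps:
(19/(-9))*7 = -⅑*19*7 = -19/9*7 = -133/9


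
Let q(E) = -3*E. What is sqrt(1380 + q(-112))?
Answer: 2*sqrt(429) ≈ 41.425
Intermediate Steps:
sqrt(1380 + q(-112)) = sqrt(1380 - 3*(-112)) = sqrt(1380 + 336) = sqrt(1716) = 2*sqrt(429)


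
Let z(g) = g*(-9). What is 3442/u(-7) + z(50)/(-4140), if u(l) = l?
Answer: -158297/322 ≈ -491.61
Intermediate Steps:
z(g) = -9*g
3442/u(-7) + z(50)/(-4140) = 3442/(-7) - 9*50/(-4140) = 3442*(-1/7) - 450*(-1/4140) = -3442/7 + 5/46 = -158297/322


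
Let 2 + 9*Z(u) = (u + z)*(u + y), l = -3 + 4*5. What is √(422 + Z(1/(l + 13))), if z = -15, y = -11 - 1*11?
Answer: √3712291/90 ≈ 21.408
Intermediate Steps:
y = -22 (y = -11 - 11 = -22)
l = 17 (l = -3 + 20 = 17)
Z(u) = -2/9 + (-22 + u)*(-15 + u)/9 (Z(u) = -2/9 + ((u - 15)*(u - 22))/9 = -2/9 + ((-15 + u)*(-22 + u))/9 = -2/9 + ((-22 + u)*(-15 + u))/9 = -2/9 + (-22 + u)*(-15 + u)/9)
√(422 + Z(1/(l + 13))) = √(422 + (328/9 - 37/(9*(17 + 13)) + (1/(17 + 13))²/9)) = √(422 + (328/9 - 37/9/30 + (1/30)²/9)) = √(422 + (328/9 - 37/9*1/30 + (1/30)²/9)) = √(422 + (328/9 - 37/270 + (⅑)*(1/900))) = √(422 + (328/9 - 37/270 + 1/8100)) = √(422 + 294091/8100) = √(3712291/8100) = √3712291/90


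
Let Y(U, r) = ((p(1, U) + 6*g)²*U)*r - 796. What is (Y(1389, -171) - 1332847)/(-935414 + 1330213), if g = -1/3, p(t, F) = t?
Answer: -15254/3833 ≈ -3.9796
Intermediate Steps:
g = -⅓ (g = -1*⅓ = -⅓ ≈ -0.33333)
Y(U, r) = -796 + U*r (Y(U, r) = ((1 + 6*(-⅓))²*U)*r - 796 = ((1 - 2)²*U)*r - 796 = ((-1)²*U)*r - 796 = (1*U)*r - 796 = U*r - 796 = -796 + U*r)
(Y(1389, -171) - 1332847)/(-935414 + 1330213) = ((-796 + 1389*(-171)) - 1332847)/(-935414 + 1330213) = ((-796 - 237519) - 1332847)/394799 = (-238315 - 1332847)*(1/394799) = -1571162*1/394799 = -15254/3833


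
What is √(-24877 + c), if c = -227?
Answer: 4*I*√1569 ≈ 158.44*I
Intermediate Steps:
√(-24877 + c) = √(-24877 - 227) = √(-25104) = 4*I*√1569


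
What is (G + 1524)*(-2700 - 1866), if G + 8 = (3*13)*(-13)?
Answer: -4607094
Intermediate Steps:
G = -515 (G = -8 + (3*13)*(-13) = -8 + 39*(-13) = -8 - 507 = -515)
(G + 1524)*(-2700 - 1866) = (-515 + 1524)*(-2700 - 1866) = 1009*(-4566) = -4607094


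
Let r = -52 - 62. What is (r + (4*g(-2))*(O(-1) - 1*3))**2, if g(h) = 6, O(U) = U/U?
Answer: 26244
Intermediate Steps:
O(U) = 1
r = -114
(r + (4*g(-2))*(O(-1) - 1*3))**2 = (-114 + (4*6)*(1 - 1*3))**2 = (-114 + 24*(1 - 3))**2 = (-114 + 24*(-2))**2 = (-114 - 48)**2 = (-162)**2 = 26244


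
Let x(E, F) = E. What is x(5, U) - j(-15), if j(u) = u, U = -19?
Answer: 20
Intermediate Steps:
x(5, U) - j(-15) = 5 - 1*(-15) = 5 + 15 = 20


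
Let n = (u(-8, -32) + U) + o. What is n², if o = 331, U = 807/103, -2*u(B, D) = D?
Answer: 1335756304/10609 ≈ 1.2591e+5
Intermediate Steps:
u(B, D) = -D/2
U = 807/103 (U = 807*(1/103) = 807/103 ≈ 7.8350)
n = 36548/103 (n = (-½*(-32) + 807/103) + 331 = (16 + 807/103) + 331 = 2455/103 + 331 = 36548/103 ≈ 354.83)
n² = (36548/103)² = 1335756304/10609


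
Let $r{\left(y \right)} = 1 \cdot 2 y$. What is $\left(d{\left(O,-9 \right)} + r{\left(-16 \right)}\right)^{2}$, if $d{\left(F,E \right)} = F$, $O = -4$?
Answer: $1296$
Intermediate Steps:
$r{\left(y \right)} = 2 y$
$\left(d{\left(O,-9 \right)} + r{\left(-16 \right)}\right)^{2} = \left(-4 + 2 \left(-16\right)\right)^{2} = \left(-4 - 32\right)^{2} = \left(-36\right)^{2} = 1296$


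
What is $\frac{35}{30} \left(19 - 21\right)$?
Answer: $- \frac{7}{3} \approx -2.3333$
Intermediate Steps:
$\frac{35}{30} \left(19 - 21\right) = 35 \cdot \frac{1}{30} \left(19 - 21\right) = \frac{7}{6} \left(-2\right) = - \frac{7}{3}$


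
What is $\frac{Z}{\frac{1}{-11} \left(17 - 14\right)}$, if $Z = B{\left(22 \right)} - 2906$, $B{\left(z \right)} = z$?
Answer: $\frac{31724}{3} \approx 10575.0$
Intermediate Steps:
$Z = -2884$ ($Z = 22 - 2906 = -2884$)
$\frac{Z}{\frac{1}{-11} \left(17 - 14\right)} = - \frac{2884}{\frac{1}{-11} \left(17 - 14\right)} = - \frac{2884}{\left(- \frac{1}{11}\right) 3} = - \frac{2884}{- \frac{3}{11}} = \left(-2884\right) \left(- \frac{11}{3}\right) = \frac{31724}{3}$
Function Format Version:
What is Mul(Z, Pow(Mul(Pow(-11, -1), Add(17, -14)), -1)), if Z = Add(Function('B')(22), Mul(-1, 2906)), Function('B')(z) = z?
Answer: Rational(31724, 3) ≈ 10575.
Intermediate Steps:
Z = -2884 (Z = Add(22, Mul(-1, 2906)) = Add(22, -2906) = -2884)
Mul(Z, Pow(Mul(Pow(-11, -1), Add(17, -14)), -1)) = Mul(-2884, Pow(Mul(Pow(-11, -1), Add(17, -14)), -1)) = Mul(-2884, Pow(Mul(Rational(-1, 11), 3), -1)) = Mul(-2884, Pow(Rational(-3, 11), -1)) = Mul(-2884, Rational(-11, 3)) = Rational(31724, 3)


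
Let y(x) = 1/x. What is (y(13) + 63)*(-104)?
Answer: -6560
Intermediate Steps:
(y(13) + 63)*(-104) = (1/13 + 63)*(-104) = (820/13)*(-104) = -6560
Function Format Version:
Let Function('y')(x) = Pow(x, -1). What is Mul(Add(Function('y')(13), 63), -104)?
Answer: -6560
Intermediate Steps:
Mul(Add(Function('y')(13), 63), -104) = Mul(Add(Pow(13, -1), 63), -104) = Mul(Add(Rational(1, 13), 63), -104) = Mul(Rational(820, 13), -104) = -6560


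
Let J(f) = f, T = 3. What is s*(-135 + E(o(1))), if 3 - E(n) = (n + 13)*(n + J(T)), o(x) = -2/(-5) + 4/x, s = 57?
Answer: -371583/25 ≈ -14863.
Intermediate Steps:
o(x) = ⅖ + 4/x (o(x) = -2*(-⅕) + 4/x = ⅖ + 4/x)
E(n) = 3 - (3 + n)*(13 + n) (E(n) = 3 - (n + 13)*(n + 3) = 3 - (13 + n)*(3 + n) = 3 - (3 + n)*(13 + n))
s*(-135 + E(o(1))) = 57*(-135 + (-36 - (⅖ + 4/1)² - 16*(⅖ + 4/1))) = 57*(-135 + (-36 - (⅖ + 4*1)² - 16*(⅖ + 4*1))) = 57*(-135 + (-36 - (⅖ + 4)² - 16*(⅖ + 4))) = 57*(-135 + (-36 - (22/5)² - 16*22/5)) = 57*(-135 + (-36 - 1*484/25 - 352/5)) = 57*(-135 + (-36 - 484/25 - 352/5)) = 57*(-135 - 3144/25) = 57*(-6519/25) = -371583/25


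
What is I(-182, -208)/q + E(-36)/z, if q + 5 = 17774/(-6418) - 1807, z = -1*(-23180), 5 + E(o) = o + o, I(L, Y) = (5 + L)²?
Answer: -415850879/24084020 ≈ -17.267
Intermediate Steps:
E(o) = -5 + 2*o (E(o) = -5 + (o + o) = -5 + 2*o)
z = 23180
q = -5823595/3209 (q = -5 + (17774/(-6418) - 1807) = -5 + (17774*(-1/6418) - 1807) = -5 + (-8887/3209 - 1807) = -5 - 5807550/3209 = -5823595/3209 ≈ -1814.8)
I(-182, -208)/q + E(-36)/z = (5 - 182)²/(-5823595/3209) + (-5 + 2*(-36))/23180 = (-177)²*(-3209/5823595) + (-5 - 72)*(1/23180) = 31329*(-3209/5823595) - 77*1/23180 = -1703979/98705 - 77/23180 = -415850879/24084020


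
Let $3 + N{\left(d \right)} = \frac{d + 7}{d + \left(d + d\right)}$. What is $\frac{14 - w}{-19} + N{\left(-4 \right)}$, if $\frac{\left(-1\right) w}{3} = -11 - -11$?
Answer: $- \frac{303}{76} \approx -3.9868$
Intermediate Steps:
$N{\left(d \right)} = -3 + \frac{7 + d}{3 d}$ ($N{\left(d \right)} = -3 + \frac{d + 7}{d + \left(d + d\right)} = -3 + \frac{7 + d}{d + 2 d} = -3 + \frac{7 + d}{3 d}$)
$w = 0$ ($w = - 3 \left(-11 - -11\right) = - 3 \left(-11 + 11\right) = \left(-3\right) 0 = 0$)
$\frac{14 - w}{-19} + N{\left(-4 \right)} = \frac{14 - 0}{-19} + \frac{7 - -32}{3 \left(-4\right)} = \left(14 + 0\right) \left(- \frac{1}{19}\right) + \frac{1}{3} \left(- \frac{1}{4}\right) \left(7 + 32\right) = 14 \left(- \frac{1}{19}\right) + \frac{1}{3} \left(- \frac{1}{4}\right) 39 = - \frac{14}{19} - \frac{13}{4} = - \frac{303}{76}$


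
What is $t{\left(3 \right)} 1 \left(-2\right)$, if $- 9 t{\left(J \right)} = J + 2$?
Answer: $\frac{10}{9} \approx 1.1111$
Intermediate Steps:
$t{\left(J \right)} = - \frac{2}{9} - \frac{J}{9}$ ($t{\left(J \right)} = - \frac{J + 2}{9} = - \frac{2 + J}{9} = - \frac{2}{9} - \frac{J}{9}$)
$t{\left(3 \right)} 1 \left(-2\right) = \left(- \frac{2}{9} - \frac{1}{3}\right) 1 \left(-2\right) = \left(- \frac{5}{9}\right) 1 \left(-2\right) = \left(- \frac{5}{9}\right) \left(-2\right) = \frac{10}{9}$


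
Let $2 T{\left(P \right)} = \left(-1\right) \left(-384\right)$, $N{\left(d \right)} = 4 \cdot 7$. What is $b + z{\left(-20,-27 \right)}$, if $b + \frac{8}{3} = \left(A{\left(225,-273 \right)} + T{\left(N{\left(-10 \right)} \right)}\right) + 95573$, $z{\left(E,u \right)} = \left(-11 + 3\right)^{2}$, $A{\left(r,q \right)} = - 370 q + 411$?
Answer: $\frac{591742}{3} \approx 1.9725 \cdot 10^{5}$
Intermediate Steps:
$A{\left(r,q \right)} = 411 - 370 q$
$N{\left(d \right)} = 28$
$z{\left(E,u \right)} = 64$ ($z{\left(E,u \right)} = \left(-8\right)^{2} = 64$)
$T{\left(P \right)} = 192$ ($T{\left(P \right)} = \frac{\left(-1\right) \left(-384\right)}{2} = \frac{1}{2} \cdot 384 = 192$)
$b = \frac{591550}{3}$ ($b = - \frac{8}{3} + \left(\left(\left(411 - -101010\right) + 192\right) + 95573\right) = - \frac{8}{3} + \left(\left(\left(411 + 101010\right) + 192\right) + 95573\right) = - \frac{8}{3} + \left(\left(101421 + 192\right) + 95573\right) = - \frac{8}{3} + \left(101613 + 95573\right) = - \frac{8}{3} + 197186 = \frac{591550}{3} \approx 1.9718 \cdot 10^{5}$)
$b + z{\left(-20,-27 \right)} = \frac{591550}{3} + 64 = \frac{591742}{3}$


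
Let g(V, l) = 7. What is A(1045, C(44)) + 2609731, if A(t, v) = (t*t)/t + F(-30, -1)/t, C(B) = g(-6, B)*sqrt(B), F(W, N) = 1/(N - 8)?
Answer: 24554348279/9405 ≈ 2.6108e+6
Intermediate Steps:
F(W, N) = 1/(-8 + N)
C(B) = 7*sqrt(B)
A(t, v) = t - 1/(9*t) (A(t, v) = (t*t)/t + 1/((-8 - 1)*t) = t**2/t + 1/((-9)*t) = t - 1/(9*t))
A(1045, C(44)) + 2609731 = (1045 - 1/9/1045) + 2609731 = (1045 - 1/9*1/1045) + 2609731 = (1045 - 1/9405) + 2609731 = 9828224/9405 + 2609731 = 24554348279/9405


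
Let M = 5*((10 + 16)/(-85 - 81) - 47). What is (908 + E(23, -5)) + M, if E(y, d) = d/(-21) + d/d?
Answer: 1173832/1743 ≈ 673.46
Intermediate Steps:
E(y, d) = 1 - d/21 (E(y, d) = d*(-1/21) + 1 = -d/21 + 1 = 1 - d/21)
M = -19570/83 (M = 5*(26/(-166) - 47) = 5*(26*(-1/166) - 47) = 5*(-13/83 - 47) = 5*(-3914/83) = -19570/83 ≈ -235.78)
(908 + E(23, -5)) + M = (908 + (1 - 1/21*(-5))) - 19570/83 = (908 + (1 + 5/21)) - 19570/83 = (908 + 26/21) - 19570/83 = 19094/21 - 19570/83 = 1173832/1743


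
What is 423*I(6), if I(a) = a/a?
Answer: 423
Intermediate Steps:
I(a) = 1
423*I(6) = 423*1 = 423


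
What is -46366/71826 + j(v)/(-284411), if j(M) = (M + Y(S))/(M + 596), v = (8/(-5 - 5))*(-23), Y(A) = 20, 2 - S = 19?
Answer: -105496039321/163424835888 ≈ -0.64553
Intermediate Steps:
S = -17 (S = 2 - 1*19 = 2 - 19 = -17)
v = 92/5 (v = (8/(-10))*(-23) = -⅒*8*(-23) = -⅘*(-23) = 92/5 ≈ 18.400)
j(M) = (20 + M)/(596 + M) (j(M) = (M + 20)/(M + 596) = (20 + M)/(596 + M))
-46366/71826 + j(v)/(-284411) = -46366/71826 + ((20 + 92/5)/(596 + 92/5))/(-284411) = -46366*1/71826 + ((192/5)/(3072/5))*(-1/284411) = -23183/35913 + ((5/3072)*(192/5))*(-1/284411) = -23183/35913 + (1/16)*(-1/284411) = -23183/35913 - 1/4550576 = -105496039321/163424835888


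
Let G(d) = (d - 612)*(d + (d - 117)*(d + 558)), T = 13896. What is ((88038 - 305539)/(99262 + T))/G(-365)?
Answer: -217501/10324876186106 ≈ -2.1066e-8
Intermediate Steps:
G(d) = (-612 + d)*(d + (-117 + d)*(558 + d))
((88038 - 305539)/(99262 + T))/G(-365) = ((88038 - 305539)/(99262 + 13896))/(39955032 + (-365)³ - 335790*(-365) - 170*(-365)²) = (-217501/113158)/(39955032 - 48627125 + 122563350 - 170*133225) = (-217501*1/113158)/(39955032 - 48627125 + 122563350 - 22648250) = -217501/113158/91243007 = -217501/113158*1/91243007 = -217501/10324876186106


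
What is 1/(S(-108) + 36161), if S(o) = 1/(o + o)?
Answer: 216/7810775 ≈ 2.7654e-5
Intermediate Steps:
S(o) = 1/(2*o)
1/(S(-108) + 36161) = 1/((½)/(-108) + 36161) = 1/((½)*(-1/108) + 36161) = 1/(-1/216 + 36161) = 1/(7810775/216) = 216/7810775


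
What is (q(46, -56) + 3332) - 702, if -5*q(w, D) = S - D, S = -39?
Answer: 13133/5 ≈ 2626.6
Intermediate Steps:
q(w, D) = 39/5 + D/5 (q(w, D) = -(-39 - D)/5 = 39/5 + D/5)
(q(46, -56) + 3332) - 702 = ((39/5 + (1/5)*(-56)) + 3332) - 702 = ((39/5 - 56/5) + 3332) - 702 = (-17/5 + 3332) - 702 = 16643/5 - 702 = 13133/5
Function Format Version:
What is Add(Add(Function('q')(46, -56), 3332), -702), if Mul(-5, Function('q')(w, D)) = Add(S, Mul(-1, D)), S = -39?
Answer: Rational(13133, 5) ≈ 2626.6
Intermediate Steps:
Function('q')(w, D) = Add(Rational(39, 5), Mul(Rational(1, 5), D)) (Function('q')(w, D) = Mul(Rational(-1, 5), Add(-39, Mul(-1, D))) = Add(Rational(39, 5), Mul(Rational(1, 5), D)))
Add(Add(Function('q')(46, -56), 3332), -702) = Add(Add(Add(Rational(39, 5), Mul(Rational(1, 5), -56)), 3332), -702) = Add(Add(Add(Rational(39, 5), Rational(-56, 5)), 3332), -702) = Add(Add(Rational(-17, 5), 3332), -702) = Add(Rational(16643, 5), -702) = Rational(13133, 5)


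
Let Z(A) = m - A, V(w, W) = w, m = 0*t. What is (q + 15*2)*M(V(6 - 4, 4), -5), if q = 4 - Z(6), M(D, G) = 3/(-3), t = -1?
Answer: -40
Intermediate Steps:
m = 0 (m = 0*(-1) = 0)
M(D, G) = -1 (M(D, G) = 3*(-⅓) = -1)
Z(A) = -A (Z(A) = 0 - A = -A)
q = 10 (q = 4 - (-1)*6 = 4 - 1*(-6) = 4 + 6 = 10)
(q + 15*2)*M(V(6 - 4, 4), -5) = (10 + 15*2)*(-1) = (10 + 30)*(-1) = 40*(-1) = -40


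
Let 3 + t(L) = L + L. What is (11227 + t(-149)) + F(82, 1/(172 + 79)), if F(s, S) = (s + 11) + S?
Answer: 2765770/251 ≈ 11019.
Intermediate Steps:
t(L) = -3 + 2*L (t(L) = -3 + (L + L) = -3 + 2*L)
F(s, S) = 11 + S + s (F(s, S) = (11 + s) + S = 11 + S + s)
(11227 + t(-149)) + F(82, 1/(172 + 79)) = (11227 + (-3 + 2*(-149))) + (11 + 1/(172 + 79) + 82) = (11227 + (-3 - 298)) + (11 + 1/251 + 82) = (11227 - 301) + (11 + 1/251 + 82) = 10926 + 23344/251 = 2765770/251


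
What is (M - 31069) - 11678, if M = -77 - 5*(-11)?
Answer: -42769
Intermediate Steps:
M = -22 (M = -77 + 55 = -22)
(M - 31069) - 11678 = (-22 - 31069) - 11678 = -31091 - 11678 = -42769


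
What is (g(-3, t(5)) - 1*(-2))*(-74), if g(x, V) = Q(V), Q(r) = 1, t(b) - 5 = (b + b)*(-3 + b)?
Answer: -222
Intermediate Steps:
t(b) = 5 + 2*b*(-3 + b) (t(b) = 5 + (b + b)*(-3 + b) = 5 + (2*b)*(-3 + b) = 5 + 2*b*(-3 + b))
g(x, V) = 1
(g(-3, t(5)) - 1*(-2))*(-74) = (1 - 1*(-2))*(-74) = (1 + 2)*(-74) = 3*(-74) = -222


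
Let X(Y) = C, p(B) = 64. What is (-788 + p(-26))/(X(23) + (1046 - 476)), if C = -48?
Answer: -362/261 ≈ -1.3870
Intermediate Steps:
X(Y) = -48
(-788 + p(-26))/(X(23) + (1046 - 476)) = (-788 + 64)/(-48 + (1046 - 476)) = -724/(-48 + 570) = -724/522 = -724*1/522 = -362/261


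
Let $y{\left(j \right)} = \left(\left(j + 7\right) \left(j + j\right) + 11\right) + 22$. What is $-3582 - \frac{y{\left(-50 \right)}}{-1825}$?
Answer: $- \frac{6532817}{1825} \approx -3579.6$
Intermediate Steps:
$y{\left(j \right)} = 33 + 2 j \left(7 + j\right)$ ($y{\left(j \right)} = \left(\left(7 + j\right) 2 j + 11\right) + 22 = \left(2 j \left(7 + j\right) + 11\right) + 22 = \left(11 + 2 j \left(7 + j\right)\right) + 22 = 33 + 2 j \left(7 + j\right)$)
$-3582 - \frac{y{\left(-50 \right)}}{-1825} = -3582 - \frac{33 + 2 \left(-50\right)^{2} + 14 \left(-50\right)}{-1825} = -3582 - \left(33 + 2 \cdot 2500 - 700\right) \left(- \frac{1}{1825}\right) = -3582 - \left(33 + 5000 - 700\right) \left(- \frac{1}{1825}\right) = -3582 - 4333 \left(- \frac{1}{1825}\right) = -3582 - - \frac{4333}{1825} = -3582 + \frac{4333}{1825} = - \frac{6532817}{1825}$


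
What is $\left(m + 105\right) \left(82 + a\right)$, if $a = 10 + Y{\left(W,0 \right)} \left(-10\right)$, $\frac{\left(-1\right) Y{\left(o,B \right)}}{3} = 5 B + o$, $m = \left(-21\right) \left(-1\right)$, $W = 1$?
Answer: $15372$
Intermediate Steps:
$m = 21$
$Y{\left(o,B \right)} = - 15 B - 3 o$ ($Y{\left(o,B \right)} = - 3 \left(5 B + o\right) = - 3 \left(o + 5 B\right) = - 15 B - 3 o$)
$a = 40$ ($a = 10 + \left(\left(-15\right) 0 - 3\right) \left(-10\right) = 10 + \left(0 - 3\right) \left(-10\right) = 10 - -30 = 10 + 30 = 40$)
$\left(m + 105\right) \left(82 + a\right) = \left(21 + 105\right) \left(82 + 40\right) = 126 \cdot 122 = 15372$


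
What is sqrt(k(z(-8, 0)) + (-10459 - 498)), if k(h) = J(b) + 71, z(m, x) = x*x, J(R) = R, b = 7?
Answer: I*sqrt(10879) ≈ 104.3*I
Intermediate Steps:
z(m, x) = x**2
k(h) = 78 (k(h) = 7 + 71 = 78)
sqrt(k(z(-8, 0)) + (-10459 - 498)) = sqrt(78 + (-10459 - 498)) = sqrt(78 - 10957) = sqrt(-10879) = I*sqrt(10879)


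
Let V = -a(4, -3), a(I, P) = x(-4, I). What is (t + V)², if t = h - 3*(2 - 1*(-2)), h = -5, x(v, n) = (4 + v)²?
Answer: 289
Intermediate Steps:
a(I, P) = 0 (a(I, P) = (4 - 4)² = 0² = 0)
V = 0 (V = -1*0 = 0)
t = -17 (t = -5 - 3*(2 - 1*(-2)) = -5 - 3*(2 + 2) = -5 - 3*4 = -5 - 12 = -17)
(t + V)² = (-17 + 0)² = (-17)² = 289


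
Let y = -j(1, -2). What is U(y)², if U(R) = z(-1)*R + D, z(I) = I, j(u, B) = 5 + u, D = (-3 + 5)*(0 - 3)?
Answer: 0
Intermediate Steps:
D = -6 (D = 2*(-3) = -6)
y = -6 (y = -(5 + 1) = -1*6 = -6)
U(R) = -6 - R (U(R) = -R - 6 = -6 - R)
U(y)² = (-6 - 1*(-6))² = (-6 + 6)² = 0² = 0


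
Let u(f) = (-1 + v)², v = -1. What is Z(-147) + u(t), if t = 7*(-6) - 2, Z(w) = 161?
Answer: 165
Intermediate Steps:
t = -44 (t = -42 - 2 = -44)
u(f) = 4 (u(f) = (-1 - 1)² = (-2)² = 4)
Z(-147) + u(t) = 161 + 4 = 165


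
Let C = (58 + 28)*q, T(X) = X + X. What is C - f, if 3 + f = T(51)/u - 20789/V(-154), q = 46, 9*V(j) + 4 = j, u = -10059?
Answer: 1470030985/529774 ≈ 2774.8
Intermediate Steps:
V(j) = -4/9 + j/9
T(X) = 2*X
C = 3956 (C = (58 + 28)*46 = 86*46 = 3956)
f = 625754959/529774 (f = -3 + ((2*51)/(-10059) - 20789/(-4/9 + (⅑)*(-154))) = -3 + (102*(-1/10059) - 20789/(-4/9 - 154/9)) = -3 + (-34/3353 - 20789/(-158/9)) = -3 + (-34/3353 - 20789*(-9/158)) = -3 + (-34/3353 + 187101/158) = -3 + 627344281/529774 = 625754959/529774 ≈ 1181.2)
C - f = 3956 - 1*625754959/529774 = 3956 - 625754959/529774 = 1470030985/529774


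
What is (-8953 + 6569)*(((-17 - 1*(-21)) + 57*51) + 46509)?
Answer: -117817280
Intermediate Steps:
(-8953 + 6569)*(((-17 - 1*(-21)) + 57*51) + 46509) = -2384*(((-17 + 21) + 2907) + 46509) = -2384*((4 + 2907) + 46509) = -2384*(2911 + 46509) = -2384*49420 = -117817280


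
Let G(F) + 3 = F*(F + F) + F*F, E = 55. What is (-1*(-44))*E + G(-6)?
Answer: 2525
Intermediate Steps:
G(F) = -3 + 3*F² (G(F) = -3 + (F*(F + F) + F*F) = -3 + (F*(2*F) + F²) = -3 + (2*F² + F²) = -3 + 3*F²)
(-1*(-44))*E + G(-6) = -1*(-44)*55 + (-3 + 3*(-6)²) = 44*55 + (-3 + 3*36) = 2420 + (-3 + 108) = 2420 + 105 = 2525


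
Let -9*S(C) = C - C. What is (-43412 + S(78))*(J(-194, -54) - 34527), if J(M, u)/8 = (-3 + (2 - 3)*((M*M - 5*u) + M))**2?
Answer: -493999702871476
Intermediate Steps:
S(C) = 0 (S(C) = -(C - C)/9 = -1/9*0 = 0)
J(M, u) = 8*(-3 - M - M**2 + 5*u)**2 (J(M, u) = 8*(-3 + (2 - 3)*((M*M - 5*u) + M))**2 = 8*(-3 - ((M**2 - 5*u) + M))**2 = 8*(-3 - (M + M**2 - 5*u))**2 = 8*(-3 + (-M - M**2 + 5*u))**2 = 8*(-3 - M - M**2 + 5*u)**2)
(-43412 + S(78))*(J(-194, -54) - 34527) = (-43412 + 0)*(8*(3 - 194 + (-194)**2 - 5*(-54))**2 - 34527) = -43412*(8*(3 - 194 + 37636 + 270)**2 - 34527) = -43412*(8*37715**2 - 34527) = -43412*(8*1422421225 - 34527) = -43412*(11379369800 - 34527) = -43412*11379335273 = -493999702871476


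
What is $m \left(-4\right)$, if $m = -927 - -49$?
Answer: $3512$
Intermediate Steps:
$m = -878$ ($m = -927 + 49 = -878$)
$m \left(-4\right) = \left(-878\right) \left(-4\right) = 3512$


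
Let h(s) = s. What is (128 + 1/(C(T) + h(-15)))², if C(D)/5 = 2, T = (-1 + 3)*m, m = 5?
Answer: 408321/25 ≈ 16333.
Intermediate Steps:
T = 10 (T = (-1 + 3)*5 = 2*5 = 10)
C(D) = 10 (C(D) = 5*2 = 10)
(128 + 1/(C(T) + h(-15)))² = (128 + 1/(10 - 15))² = (128 + 1/(-5))² = (128 - ⅕)² = (639/5)² = 408321/25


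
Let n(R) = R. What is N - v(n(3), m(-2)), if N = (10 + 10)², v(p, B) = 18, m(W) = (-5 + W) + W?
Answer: 382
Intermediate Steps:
m(W) = -5 + 2*W
N = 400 (N = 20² = 400)
N - v(n(3), m(-2)) = 400 - 1*18 = 400 - 18 = 382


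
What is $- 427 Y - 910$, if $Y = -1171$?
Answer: $499107$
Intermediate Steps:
$- 427 Y - 910 = \left(-427\right) \left(-1171\right) - 910 = 500017 - 910 = 499107$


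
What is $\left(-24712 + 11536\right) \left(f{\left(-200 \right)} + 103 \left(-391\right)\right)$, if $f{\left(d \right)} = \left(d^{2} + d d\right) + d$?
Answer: $-520807752$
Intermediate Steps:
$f{\left(d \right)} = d + 2 d^{2}$ ($f{\left(d \right)} = \left(d^{2} + d^{2}\right) + d = 2 d^{2} + d = d + 2 d^{2}$)
$\left(-24712 + 11536\right) \left(f{\left(-200 \right)} + 103 \left(-391\right)\right) = \left(-24712 + 11536\right) \left(- 200 \left(1 + 2 \left(-200\right)\right) + 103 \left(-391\right)\right) = - 13176 \left(- 200 \left(1 - 400\right) - 40273\right) = - 13176 \left(\left(-200\right) \left(-399\right) - 40273\right) = - 13176 \left(79800 - 40273\right) = \left(-13176\right) 39527 = -520807752$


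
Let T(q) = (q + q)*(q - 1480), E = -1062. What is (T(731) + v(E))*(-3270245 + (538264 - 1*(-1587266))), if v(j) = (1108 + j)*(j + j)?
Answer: 1365349658530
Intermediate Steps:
v(j) = 2*j*(1108 + j) (v(j) = (1108 + j)*(2*j) = 2*j*(1108 + j))
T(q) = 2*q*(-1480 + q) (T(q) = (2*q)*(-1480 + q) = 2*q*(-1480 + q))
(T(731) + v(E))*(-3270245 + (538264 - 1*(-1587266))) = (2*731*(-1480 + 731) + 2*(-1062)*(1108 - 1062))*(-3270245 + (538264 - 1*(-1587266))) = (2*731*(-749) + 2*(-1062)*46)*(-3270245 + (538264 + 1587266)) = (-1095038 - 97704)*(-3270245 + 2125530) = -1192742*(-1144715) = 1365349658530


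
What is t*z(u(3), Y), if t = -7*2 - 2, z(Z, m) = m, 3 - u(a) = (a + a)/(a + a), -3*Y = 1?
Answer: 16/3 ≈ 5.3333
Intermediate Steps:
Y = -⅓ (Y = -⅓*1 = -⅓ ≈ -0.33333)
u(a) = 2 (u(a) = 3 - (a + a)/(a + a) = 3 - 2*a/(2*a) = 3 - 2*a*1/(2*a) = 3 - 1*1 = 3 - 1 = 2)
t = -16 (t = -14 - 2 = -16)
t*z(u(3), Y) = -16*(-⅓) = 16/3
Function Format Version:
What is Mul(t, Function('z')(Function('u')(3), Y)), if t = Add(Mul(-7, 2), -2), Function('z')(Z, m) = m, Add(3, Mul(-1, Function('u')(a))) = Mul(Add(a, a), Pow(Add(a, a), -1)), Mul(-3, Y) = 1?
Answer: Rational(16, 3) ≈ 5.3333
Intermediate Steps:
Y = Rational(-1, 3) (Y = Mul(Rational(-1, 3), 1) = Rational(-1, 3) ≈ -0.33333)
Function('u')(a) = 2 (Function('u')(a) = Add(3, Mul(-1, Mul(Add(a, a), Pow(Add(a, a), -1)))) = Add(3, Mul(-1, Mul(Mul(2, a), Pow(Mul(2, a), -1)))) = Add(3, Mul(-1, Mul(Mul(2, a), Mul(Rational(1, 2), Pow(a, -1))))) = Add(3, Mul(-1, 1)) = Add(3, -1) = 2)
t = -16 (t = Add(-14, -2) = -16)
Mul(t, Function('z')(Function('u')(3), Y)) = Mul(-16, Rational(-1, 3)) = Rational(16, 3)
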